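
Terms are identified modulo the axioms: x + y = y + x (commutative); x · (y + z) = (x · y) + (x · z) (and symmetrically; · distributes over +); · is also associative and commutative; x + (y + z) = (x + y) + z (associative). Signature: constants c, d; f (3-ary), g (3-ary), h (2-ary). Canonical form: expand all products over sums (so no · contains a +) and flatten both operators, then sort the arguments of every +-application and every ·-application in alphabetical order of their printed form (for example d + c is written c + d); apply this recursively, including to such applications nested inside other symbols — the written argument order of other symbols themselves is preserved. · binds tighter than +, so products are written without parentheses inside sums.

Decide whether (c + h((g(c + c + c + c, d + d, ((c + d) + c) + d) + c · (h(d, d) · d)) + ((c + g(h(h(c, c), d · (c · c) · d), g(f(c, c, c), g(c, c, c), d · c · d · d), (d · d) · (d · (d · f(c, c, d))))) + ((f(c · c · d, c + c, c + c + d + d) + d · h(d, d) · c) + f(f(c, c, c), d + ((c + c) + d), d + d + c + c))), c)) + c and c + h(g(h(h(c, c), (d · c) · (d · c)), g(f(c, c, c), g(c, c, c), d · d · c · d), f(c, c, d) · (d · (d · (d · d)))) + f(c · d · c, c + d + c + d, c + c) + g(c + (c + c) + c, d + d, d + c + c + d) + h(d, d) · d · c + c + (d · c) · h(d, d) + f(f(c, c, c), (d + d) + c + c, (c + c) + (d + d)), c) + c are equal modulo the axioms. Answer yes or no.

Answer: no — c + c + h(c + c · d · h(d, d) + c · d · h(d, d) + f(c · c · d, c + c, c + c + d + d) + f(f(c, c, c), c + c + d + d, c + c + d + d) + g(c + c + c + c, d + d, c + c + d + d) + g(h(h(c, c), c · c · d · d), g(f(c, c, c), g(c, c, c), c · d · d · d), d · d · d · d · f(c, c, d)), c) vs c + c + h(c + c · d · h(d, d) + c · d · h(d, d) + f(c · c · d, c + c + d + d, c + c) + f(f(c, c, c), c + c + d + d, c + c + d + d) + g(c + c + c + c, d + d, c + c + d + d) + g(h(h(c, c), c · c · d · d), g(f(c, c, c), g(c, c, c), c · d · d · d), d · d · d · d · f(c, c, d)), c)

Derivation:
Left:  (c + h((g(c + c + c + c, d + d, ((c + d) + c) + d) + c · (h(d, d) · d)) + ((c + g(h(h(c, c), d · (c · c) · d), g(f(c, c, c), g(c, c, c), d · c · d · d), (d · d) · (d · (d · f(c, c, d))))) + ((f(c · c · d, c + c, c + c + d + d) + d · h(d, d) · c) + f(f(c, c, c), d + ((c + c) + d), d + d + c + c))), c)) + c
  Merge nested applications:  c + h(c + c · d · h(d, d) + c · d · h(d, d) + f(c · c · d, c + c, c + c + d + d) + f(f(c, c, c), c + c + d + d, c + c + d + d) + g(c + c + c + c, d + d, c + c + d + d) + g(h(h(c, c), c · c · d · d), g(f(c, c, c), g(c, c, c), c · d · d · d), d · d · d · d · f(c, c, d)), c) + c
  Sort arguments:  c + c + h(c + c · d · h(d, d) + c · d · h(d, d) + f(c · c · d, c + c, c + c + d + d) + f(f(c, c, c), c + c + d + d, c + c + d + d) + g(c + c + c + c, d + d, c + c + d + d) + g(h(h(c, c), c · c · d · d), g(f(c, c, c), g(c, c, c), c · d · d · d), d · d · d · d · f(c, c, d)), c)
Right:  c + h(g(h(h(c, c), (d · c) · (d · c)), g(f(c, c, c), g(c, c, c), d · d · c · d), f(c, c, d) · (d · (d · (d · d)))) + f(c · d · c, c + d + c + d, c + c) + g(c + (c + c) + c, d + d, d + c + c + d) + h(d, d) · d · c + c + (d · c) · h(d, d) + f(f(c, c, c), (d + d) + c + c, (c + c) + (d + d)), c) + c
  Merge nested applications:  c + h(c + c · d · h(d, d) + c · d · h(d, d) + f(c · c · d, c + c + d + d, c + c) + f(f(c, c, c), c + c + d + d, c + c + d + d) + g(c + c + c + c, d + d, c + c + d + d) + g(h(h(c, c), c · c · d · d), g(f(c, c, c), g(c, c, c), c · d · d · d), d · d · d · d · f(c, c, d)), c) + c
  Sort arguments:  c + c + h(c + c · d · h(d, d) + c · d · h(d, d) + f(c · c · d, c + c + d + d, c + c) + f(f(c, c, c), c + c + d + d, c + c + d + d) + g(c + c + c + c, d + d, c + c + d + d) + g(h(h(c, c), c · c · d · d), g(f(c, c, c), g(c, c, c), c · d · d · d), d · d · d · d · f(c, c, d)), c)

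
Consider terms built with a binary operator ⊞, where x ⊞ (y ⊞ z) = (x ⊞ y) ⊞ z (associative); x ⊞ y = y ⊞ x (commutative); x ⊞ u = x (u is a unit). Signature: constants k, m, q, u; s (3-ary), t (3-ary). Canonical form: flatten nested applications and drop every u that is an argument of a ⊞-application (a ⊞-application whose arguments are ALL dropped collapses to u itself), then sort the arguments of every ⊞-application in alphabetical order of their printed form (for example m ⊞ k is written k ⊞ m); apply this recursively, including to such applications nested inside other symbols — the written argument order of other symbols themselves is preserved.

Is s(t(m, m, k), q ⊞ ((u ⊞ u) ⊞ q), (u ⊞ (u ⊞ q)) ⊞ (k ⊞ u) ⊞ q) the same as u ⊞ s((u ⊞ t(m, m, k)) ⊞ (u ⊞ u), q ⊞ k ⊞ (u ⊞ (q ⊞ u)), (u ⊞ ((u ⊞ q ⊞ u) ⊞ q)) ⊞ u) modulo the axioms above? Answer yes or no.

Left:  s(t(m, m, k), q ⊞ ((u ⊞ u) ⊞ q), (u ⊞ (u ⊞ q)) ⊞ (k ⊞ u) ⊞ q)
  Work inside:  (u ⊞ (u ⊞ q)) ⊞ (k ⊞ u) ⊞ q
  Un-nest:  u ⊞ u ⊞ q ⊞ k ⊞ u ⊞ q
  Units out:  drop u (×3)
  Order the arguments:  k ⊞ q ⊞ q
  Rebuild:  s(t(m, m, k), q ⊞ q, k ⊞ q ⊞ q)
Right:  u ⊞ s((u ⊞ t(m, m, k)) ⊞ (u ⊞ u), q ⊞ k ⊞ (u ⊞ (q ⊞ u)), (u ⊞ ((u ⊞ q ⊞ u) ⊞ q)) ⊞ u)
  Simplify inside:  s((u ⊞ t(m, m, k)) ⊞ (u ⊞ u), q ⊞ k ⊞ (u ⊞ (q ⊞ u)), (u ⊞ ((u ⊞ q ⊞ u) ⊞ q)) ⊞ u)  →  s(t(m, m, k), k ⊞ q ⊞ q, q ⊞ q)
  Unit:  drop u
  Sort arguments:  s(t(m, m, k), k ⊞ q ⊞ q, q ⊞ q)

Answer: no — s(t(m, m, k), q ⊞ q, k ⊞ q ⊞ q) vs s(t(m, m, k), k ⊞ q ⊞ q, q ⊞ q)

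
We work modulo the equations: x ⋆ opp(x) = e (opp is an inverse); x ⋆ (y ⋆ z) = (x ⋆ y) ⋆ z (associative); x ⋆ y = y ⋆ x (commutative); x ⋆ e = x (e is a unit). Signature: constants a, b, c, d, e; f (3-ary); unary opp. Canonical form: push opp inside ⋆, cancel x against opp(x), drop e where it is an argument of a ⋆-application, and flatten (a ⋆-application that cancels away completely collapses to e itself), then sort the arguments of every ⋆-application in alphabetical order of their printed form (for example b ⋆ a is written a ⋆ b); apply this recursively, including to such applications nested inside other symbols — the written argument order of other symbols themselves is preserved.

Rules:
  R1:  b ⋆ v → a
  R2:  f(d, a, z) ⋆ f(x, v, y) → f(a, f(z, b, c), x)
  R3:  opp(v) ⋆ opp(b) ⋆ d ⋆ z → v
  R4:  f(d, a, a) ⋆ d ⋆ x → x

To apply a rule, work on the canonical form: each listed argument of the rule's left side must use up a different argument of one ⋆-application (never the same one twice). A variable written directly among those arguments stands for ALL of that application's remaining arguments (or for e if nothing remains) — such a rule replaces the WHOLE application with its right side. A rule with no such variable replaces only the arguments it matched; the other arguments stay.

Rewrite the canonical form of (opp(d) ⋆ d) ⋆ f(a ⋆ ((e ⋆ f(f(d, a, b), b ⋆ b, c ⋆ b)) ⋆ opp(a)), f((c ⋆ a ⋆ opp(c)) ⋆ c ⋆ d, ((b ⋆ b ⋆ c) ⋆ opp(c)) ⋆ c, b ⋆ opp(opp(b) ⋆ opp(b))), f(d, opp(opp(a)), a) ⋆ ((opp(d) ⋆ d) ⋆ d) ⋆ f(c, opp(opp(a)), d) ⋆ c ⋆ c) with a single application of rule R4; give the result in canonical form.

Answer: f(f(f(d, a, b), b ⋆ b, b ⋆ c), f(a ⋆ c ⋆ d, b ⋆ b ⋆ c, b ⋆ b ⋆ b), c ⋆ c ⋆ f(c, a, d))

Derivation:
Canonical form:  f(f(f(d, a, b), b ⋆ b, b ⋆ c), f(a ⋆ c ⋆ d, b ⋆ b ⋆ c, b ⋆ b ⋆ b), c ⋆ c ⋆ d ⋆ f(c, a, d) ⋆ f(d, a, a))
Apply R4:  consuming d, f(d, a, a);  x := c ⋆ c ⋆ f(c, a, d)
Every leftover argument binds to the variable; the entire application is replaced.
Result:  f(f(f(d, a, b), b ⋆ b, b ⋆ c), f(a ⋆ c ⋆ d, b ⋆ b ⋆ c, b ⋆ b ⋆ b), c ⋆ c ⋆ f(c, a, d))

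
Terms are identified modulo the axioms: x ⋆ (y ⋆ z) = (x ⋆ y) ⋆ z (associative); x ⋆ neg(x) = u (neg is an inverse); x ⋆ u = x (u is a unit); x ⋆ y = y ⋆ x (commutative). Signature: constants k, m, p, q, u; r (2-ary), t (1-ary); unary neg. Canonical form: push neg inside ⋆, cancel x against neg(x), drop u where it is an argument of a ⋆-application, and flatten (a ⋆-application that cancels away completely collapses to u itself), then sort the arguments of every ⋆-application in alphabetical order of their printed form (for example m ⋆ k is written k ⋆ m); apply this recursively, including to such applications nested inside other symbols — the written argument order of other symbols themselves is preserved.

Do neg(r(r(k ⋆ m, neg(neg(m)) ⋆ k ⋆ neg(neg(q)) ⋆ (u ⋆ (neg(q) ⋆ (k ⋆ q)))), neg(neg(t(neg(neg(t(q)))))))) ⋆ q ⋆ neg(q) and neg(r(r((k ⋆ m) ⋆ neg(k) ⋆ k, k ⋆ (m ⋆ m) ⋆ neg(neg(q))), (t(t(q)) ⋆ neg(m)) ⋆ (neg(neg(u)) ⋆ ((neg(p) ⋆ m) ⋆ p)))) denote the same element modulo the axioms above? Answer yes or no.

Left:  neg(r(r(k ⋆ m, neg(neg(m)) ⋆ k ⋆ neg(neg(q)) ⋆ (u ⋆ (neg(q) ⋆ (k ⋆ q)))), neg(neg(t(neg(neg(t(q)))))))) ⋆ q ⋆ neg(q)
  Push neg inside:  distribute neg over ⋆ and collapse double neg
  Cancel:  q cancels
  Combine occurrences:  neg(r(r(k ⋆ m, k ⋆ k ⋆ m ⋆ q), t(t(q))))
Right:  neg(r(r((k ⋆ m) ⋆ neg(k) ⋆ k, k ⋆ (m ⋆ m) ⋆ neg(neg(q))), (t(t(q)) ⋆ neg(m)) ⋆ (neg(neg(u)) ⋆ ((neg(p) ⋆ m) ⋆ p))))
  Push neg inside:  distribute neg over ⋆ and collapse double neg
  Collect:  neg(r(r(k ⋆ m, k ⋆ m ⋆ m ⋆ q), t(t(q))))

Answer: no — neg(r(r(k ⋆ m, k ⋆ k ⋆ m ⋆ q), t(t(q)))) vs neg(r(r(k ⋆ m, k ⋆ m ⋆ m ⋆ q), t(t(q))))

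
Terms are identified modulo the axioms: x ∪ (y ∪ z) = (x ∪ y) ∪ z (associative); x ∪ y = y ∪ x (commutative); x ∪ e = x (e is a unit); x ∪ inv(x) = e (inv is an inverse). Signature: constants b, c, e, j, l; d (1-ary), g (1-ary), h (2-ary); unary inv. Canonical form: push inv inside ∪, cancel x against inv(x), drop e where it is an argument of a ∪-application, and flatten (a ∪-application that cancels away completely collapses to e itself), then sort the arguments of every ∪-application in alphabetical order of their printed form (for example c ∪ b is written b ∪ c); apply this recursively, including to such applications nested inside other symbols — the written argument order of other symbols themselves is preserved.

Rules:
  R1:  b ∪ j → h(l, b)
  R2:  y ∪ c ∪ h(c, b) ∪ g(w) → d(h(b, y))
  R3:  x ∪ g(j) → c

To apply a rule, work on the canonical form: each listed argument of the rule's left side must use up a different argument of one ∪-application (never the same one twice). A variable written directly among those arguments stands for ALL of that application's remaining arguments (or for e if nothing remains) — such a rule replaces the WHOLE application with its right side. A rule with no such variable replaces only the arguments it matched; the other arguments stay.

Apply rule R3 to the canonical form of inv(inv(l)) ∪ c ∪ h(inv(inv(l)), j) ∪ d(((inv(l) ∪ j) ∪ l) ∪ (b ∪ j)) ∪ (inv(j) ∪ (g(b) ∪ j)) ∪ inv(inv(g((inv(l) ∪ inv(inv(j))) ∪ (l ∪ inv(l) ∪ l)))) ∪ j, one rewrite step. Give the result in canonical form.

Canonical form:  c ∪ d(b ∪ j ∪ j) ∪ g(b) ∪ g(j) ∪ h(l, j) ∪ j ∪ l
R3 matches:  uses g(j);  x := c ∪ d(b ∪ j ∪ j) ∪ g(b) ∪ h(l, j) ∪ j ∪ l
Every leftover argument binds to the variable; the entire application is replaced.
New term:  c

Answer: c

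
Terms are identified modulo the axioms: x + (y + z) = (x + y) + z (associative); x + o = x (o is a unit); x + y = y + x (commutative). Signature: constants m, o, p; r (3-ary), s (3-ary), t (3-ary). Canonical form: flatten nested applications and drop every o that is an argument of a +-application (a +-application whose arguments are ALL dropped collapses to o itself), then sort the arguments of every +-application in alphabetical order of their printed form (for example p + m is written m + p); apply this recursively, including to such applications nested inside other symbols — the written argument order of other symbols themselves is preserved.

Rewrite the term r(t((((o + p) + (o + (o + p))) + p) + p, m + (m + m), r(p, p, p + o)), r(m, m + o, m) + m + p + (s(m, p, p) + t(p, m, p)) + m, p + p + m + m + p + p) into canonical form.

Answer: r(t(p + p + p + p, m + m + m, r(p, p, p)), m + m + p + r(m, m, m) + s(m, p, p) + t(p, m, p), m + m + p + p + p + p)

Derivation:
Work inside:  r(m, m + o, m) + m + p + (s(m, p, p) + t(p, m, p)) + m
Merge nested applications:  r(m, m + o, m) + m + p + s(m, p, p) + t(p, m, p) + m
Inside:  r(m, m + o, m)  →  r(m, m, m)
Order the arguments:  m + m + p + r(m, m, m) + s(m, p, p) + t(p, m, p)
Rebuild:  r(t(p + p + p + p, m + m + m, r(p, p, p)), m + m + p + r(m, m, m) + s(m, p, p) + t(p, m, p), m + m + p + p + p + p)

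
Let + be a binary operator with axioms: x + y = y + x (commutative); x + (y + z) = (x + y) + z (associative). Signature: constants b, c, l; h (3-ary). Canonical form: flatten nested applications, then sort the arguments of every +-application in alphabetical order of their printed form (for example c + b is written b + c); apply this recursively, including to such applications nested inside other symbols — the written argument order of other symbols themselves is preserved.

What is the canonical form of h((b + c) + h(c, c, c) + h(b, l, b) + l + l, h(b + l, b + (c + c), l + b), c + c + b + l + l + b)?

Focus inside:  (b + c) + h(c, c, c) + h(b, l, b) + l + l
Un-nest:  b + c + h(c, c, c) + h(b, l, b) + l + l
Sort arguments:  b + c + h(b, l, b) + h(c, c, c) + l + l
Rebuild:  h(b + c + h(b, l, b) + h(c, c, c) + l + l, h(b + l, b + c + c, b + l), b + b + c + c + l + l)

Answer: h(b + c + h(b, l, b) + h(c, c, c) + l + l, h(b + l, b + c + c, b + l), b + b + c + c + l + l)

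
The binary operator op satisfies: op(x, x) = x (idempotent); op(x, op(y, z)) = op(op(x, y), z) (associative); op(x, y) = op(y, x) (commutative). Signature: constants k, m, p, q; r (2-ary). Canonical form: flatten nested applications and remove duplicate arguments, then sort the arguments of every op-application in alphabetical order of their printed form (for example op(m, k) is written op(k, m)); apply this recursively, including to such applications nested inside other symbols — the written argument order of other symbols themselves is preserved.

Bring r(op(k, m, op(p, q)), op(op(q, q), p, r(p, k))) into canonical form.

Answer: r(op(k, m, p, q), op(p, q, r(p, k)))

Derivation:
Descend into:  op(op(q, q), p, r(p, k))
Merge nested applications:  op(q, q, p, r(p, k))
Idempotence:  drop duplicate q
Sort:  op(p, q, r(p, k))
Rebuild:  r(op(k, m, p, q), op(p, q, r(p, k)))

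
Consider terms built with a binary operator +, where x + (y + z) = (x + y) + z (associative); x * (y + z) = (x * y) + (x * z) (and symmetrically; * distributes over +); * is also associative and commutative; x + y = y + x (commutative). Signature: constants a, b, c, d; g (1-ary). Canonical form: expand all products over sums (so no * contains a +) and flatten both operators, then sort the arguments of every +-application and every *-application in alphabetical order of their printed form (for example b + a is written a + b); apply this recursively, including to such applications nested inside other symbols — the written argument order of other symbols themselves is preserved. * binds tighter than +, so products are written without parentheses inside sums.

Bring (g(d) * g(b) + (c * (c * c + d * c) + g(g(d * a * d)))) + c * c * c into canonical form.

Distribute:  g(b) * g(d) + c * c * c + c * c * d + g(g(a * d * d)) + c * c * c
Sort:  c * c * c + c * c * c + c * c * d + g(b) * g(d) + g(g(a * d * d))

Answer: c * c * c + c * c * c + c * c * d + g(b) * g(d) + g(g(a * d * d))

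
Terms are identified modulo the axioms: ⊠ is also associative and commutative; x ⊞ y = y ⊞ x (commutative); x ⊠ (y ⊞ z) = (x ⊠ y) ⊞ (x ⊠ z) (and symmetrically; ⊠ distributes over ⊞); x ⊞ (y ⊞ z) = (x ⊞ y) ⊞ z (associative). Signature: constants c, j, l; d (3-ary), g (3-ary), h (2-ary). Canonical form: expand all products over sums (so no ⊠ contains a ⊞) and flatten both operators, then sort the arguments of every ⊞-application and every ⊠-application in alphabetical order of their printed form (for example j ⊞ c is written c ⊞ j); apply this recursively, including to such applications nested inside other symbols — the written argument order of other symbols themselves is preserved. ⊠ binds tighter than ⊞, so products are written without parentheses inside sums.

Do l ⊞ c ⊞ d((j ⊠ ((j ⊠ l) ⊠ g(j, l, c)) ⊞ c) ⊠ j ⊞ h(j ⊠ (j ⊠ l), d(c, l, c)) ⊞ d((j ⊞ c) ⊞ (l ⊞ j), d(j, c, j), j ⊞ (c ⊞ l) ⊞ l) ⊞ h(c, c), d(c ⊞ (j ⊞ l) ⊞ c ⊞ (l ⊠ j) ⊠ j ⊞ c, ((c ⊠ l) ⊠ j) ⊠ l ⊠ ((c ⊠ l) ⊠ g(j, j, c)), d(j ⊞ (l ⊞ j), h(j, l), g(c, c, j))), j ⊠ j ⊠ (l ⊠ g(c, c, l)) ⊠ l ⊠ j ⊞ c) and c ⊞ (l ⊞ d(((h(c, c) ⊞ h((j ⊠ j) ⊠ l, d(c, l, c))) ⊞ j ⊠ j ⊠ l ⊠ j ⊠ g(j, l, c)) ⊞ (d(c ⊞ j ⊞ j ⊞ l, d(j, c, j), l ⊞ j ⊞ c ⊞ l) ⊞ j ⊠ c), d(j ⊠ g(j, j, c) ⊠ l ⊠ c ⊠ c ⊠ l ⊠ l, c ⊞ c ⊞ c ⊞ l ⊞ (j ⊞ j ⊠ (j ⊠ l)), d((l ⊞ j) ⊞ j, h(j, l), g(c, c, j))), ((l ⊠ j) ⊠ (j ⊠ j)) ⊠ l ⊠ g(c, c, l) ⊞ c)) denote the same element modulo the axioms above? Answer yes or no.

Left:  l ⊞ c ⊞ d((j ⊠ ((j ⊠ l) ⊠ g(j, l, c)) ⊞ c) ⊠ j ⊞ h(j ⊠ (j ⊠ l), d(c, l, c)) ⊞ d((j ⊞ c) ⊞ (l ⊞ j), d(j, c, j), j ⊞ (c ⊞ l) ⊞ l) ⊞ h(c, c), d(c ⊞ (j ⊞ l) ⊞ c ⊞ (l ⊠ j) ⊠ j ⊞ c, ((c ⊠ l) ⊠ j) ⊠ l ⊠ ((c ⊠ l) ⊠ g(j, j, c)), d(j ⊞ (l ⊞ j), h(j, l), g(c, c, j))), j ⊠ j ⊠ (l ⊠ g(c, c, l)) ⊠ l ⊠ j ⊞ c)
  Expand:  l ⊞ c ⊞ d(c ⊠ j ⊞ d(c ⊞ j ⊞ j ⊞ l, d(j, c, j), c ⊞ j ⊞ l ⊞ l) ⊞ g(j, l, c) ⊠ j ⊠ j ⊠ j ⊠ l ⊞ h(c, c) ⊞ h(j ⊠ j ⊠ l, d(c, l, c)), d(c ⊞ c ⊞ c ⊞ j ⊞ j ⊠ j ⊠ l ⊞ l, c ⊠ c ⊠ g(j, j, c) ⊠ j ⊠ l ⊠ l ⊠ l, d(j ⊞ j ⊞ l, h(j, l), g(c, c, j))), c ⊞ g(c, c, l) ⊠ j ⊠ j ⊠ j ⊠ l ⊠ l)
  Order the arguments:  c ⊞ d(c ⊠ j ⊞ d(c ⊞ j ⊞ j ⊞ l, d(j, c, j), c ⊞ j ⊞ l ⊞ l) ⊞ g(j, l, c) ⊠ j ⊠ j ⊠ j ⊠ l ⊞ h(c, c) ⊞ h(j ⊠ j ⊠ l, d(c, l, c)), d(c ⊞ c ⊞ c ⊞ j ⊞ j ⊠ j ⊠ l ⊞ l, c ⊠ c ⊠ g(j, j, c) ⊠ j ⊠ l ⊠ l ⊠ l, d(j ⊞ j ⊞ l, h(j, l), g(c, c, j))), c ⊞ g(c, c, l) ⊠ j ⊠ j ⊠ j ⊠ l ⊠ l) ⊞ l
Right:  c ⊞ (l ⊞ d(((h(c, c) ⊞ h((j ⊠ j) ⊠ l, d(c, l, c))) ⊞ j ⊠ j ⊠ l ⊠ j ⊠ g(j, l, c)) ⊞ (d(c ⊞ j ⊞ j ⊞ l, d(j, c, j), l ⊞ j ⊞ c ⊞ l) ⊞ j ⊠ c), d(j ⊠ g(j, j, c) ⊠ l ⊠ c ⊠ c ⊠ l ⊠ l, c ⊞ c ⊞ c ⊞ l ⊞ (j ⊞ j ⊠ (j ⊠ l)), d((l ⊞ j) ⊞ j, h(j, l), g(c, c, j))), ((l ⊠ j) ⊠ (j ⊠ j)) ⊠ l ⊠ g(c, c, l) ⊞ c))
  Flatten:  c ⊞ l ⊞ d(c ⊠ j ⊞ d(c ⊞ j ⊞ j ⊞ l, d(j, c, j), c ⊞ j ⊞ l ⊞ l) ⊞ g(j, l, c) ⊠ j ⊠ j ⊠ j ⊠ l ⊞ h(c, c) ⊞ h(j ⊠ j ⊠ l, d(c, l, c)), d(c ⊠ c ⊠ g(j, j, c) ⊠ j ⊠ l ⊠ l ⊠ l, c ⊞ c ⊞ c ⊞ j ⊞ j ⊠ j ⊠ l ⊞ l, d(j ⊞ j ⊞ l, h(j, l), g(c, c, j))), c ⊞ g(c, c, l) ⊠ j ⊠ j ⊠ j ⊠ l ⊠ l)
  Order the arguments:  c ⊞ d(c ⊠ j ⊞ d(c ⊞ j ⊞ j ⊞ l, d(j, c, j), c ⊞ j ⊞ l ⊞ l) ⊞ g(j, l, c) ⊠ j ⊠ j ⊠ j ⊠ l ⊞ h(c, c) ⊞ h(j ⊠ j ⊠ l, d(c, l, c)), d(c ⊠ c ⊠ g(j, j, c) ⊠ j ⊠ l ⊠ l ⊠ l, c ⊞ c ⊞ c ⊞ j ⊞ j ⊠ j ⊠ l ⊞ l, d(j ⊞ j ⊞ l, h(j, l), g(c, c, j))), c ⊞ g(c, c, l) ⊠ j ⊠ j ⊠ j ⊠ l ⊠ l) ⊞ l

Answer: no — c ⊞ d(c ⊠ j ⊞ d(c ⊞ j ⊞ j ⊞ l, d(j, c, j), c ⊞ j ⊞ l ⊞ l) ⊞ g(j, l, c) ⊠ j ⊠ j ⊠ j ⊠ l ⊞ h(c, c) ⊞ h(j ⊠ j ⊠ l, d(c, l, c)), d(c ⊞ c ⊞ c ⊞ j ⊞ j ⊠ j ⊠ l ⊞ l, c ⊠ c ⊠ g(j, j, c) ⊠ j ⊠ l ⊠ l ⊠ l, d(j ⊞ j ⊞ l, h(j, l), g(c, c, j))), c ⊞ g(c, c, l) ⊠ j ⊠ j ⊠ j ⊠ l ⊠ l) ⊞ l vs c ⊞ d(c ⊠ j ⊞ d(c ⊞ j ⊞ j ⊞ l, d(j, c, j), c ⊞ j ⊞ l ⊞ l) ⊞ g(j, l, c) ⊠ j ⊠ j ⊠ j ⊠ l ⊞ h(c, c) ⊞ h(j ⊠ j ⊠ l, d(c, l, c)), d(c ⊠ c ⊠ g(j, j, c) ⊠ j ⊠ l ⊠ l ⊠ l, c ⊞ c ⊞ c ⊞ j ⊞ j ⊠ j ⊠ l ⊞ l, d(j ⊞ j ⊞ l, h(j, l), g(c, c, j))), c ⊞ g(c, c, l) ⊠ j ⊠ j ⊠ j ⊠ l ⊠ l) ⊞ l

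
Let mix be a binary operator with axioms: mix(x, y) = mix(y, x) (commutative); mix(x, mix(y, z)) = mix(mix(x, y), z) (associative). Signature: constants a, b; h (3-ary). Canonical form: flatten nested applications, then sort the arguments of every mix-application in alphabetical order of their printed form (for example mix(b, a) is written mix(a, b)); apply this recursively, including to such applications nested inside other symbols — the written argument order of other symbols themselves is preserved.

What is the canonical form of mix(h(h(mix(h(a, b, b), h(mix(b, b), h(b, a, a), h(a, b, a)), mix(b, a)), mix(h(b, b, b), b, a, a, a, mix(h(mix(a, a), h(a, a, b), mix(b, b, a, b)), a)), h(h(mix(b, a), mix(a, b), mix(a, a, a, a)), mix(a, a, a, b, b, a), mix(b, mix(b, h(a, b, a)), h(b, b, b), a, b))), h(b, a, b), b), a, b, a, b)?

Answer: mix(a, a, b, b, h(h(mix(a, b, h(a, b, b), h(mix(b, b), h(b, a, a), h(a, b, a))), mix(a, a, a, a, b, h(b, b, b), h(mix(a, a), h(a, a, b), mix(a, b, b, b))), h(h(mix(a, b), mix(a, b), mix(a, a, a, a)), mix(a, a, a, a, b, b), mix(a, b, b, b, h(a, b, a), h(b, b, b)))), h(b, a, b), b))

Derivation:
Inside:  h(h(mix(h(a, b, b), h(mix(b, b), h(b, a, a), h(a, b, a)), mix(b, a)), mix(h(b, b, b), b, a, a, a, mix(h(mix(a, a), h(a, a, b), mix(b, b, a, b)), a)), h(h(mix(b, a), mix(a, b), mix(a, a, a, a)), mix(a, a, a, b, b, a), mix(b, mix(b, h(a, b, a)), h(b, b, b), a, b))), h(b, a, b), b)  →  h(h(mix(a, b, h(a, b, b), h(mix(b, b), h(b, a, a), h(a, b, a))), mix(a, a, a, a, b, h(b, b, b), h(mix(a, a), h(a, a, b), mix(a, b, b, b))), h(h(mix(a, b), mix(a, b), mix(a, a, a, a)), mix(a, a, a, a, b, b), mix(a, b, b, b, h(a, b, a), h(b, b, b)))), h(b, a, b), b)
Order the arguments:  mix(a, a, b, b, h(h(mix(a, b, h(a, b, b), h(mix(b, b), h(b, a, a), h(a, b, a))), mix(a, a, a, a, b, h(b, b, b), h(mix(a, a), h(a, a, b), mix(a, b, b, b))), h(h(mix(a, b), mix(a, b), mix(a, a, a, a)), mix(a, a, a, a, b, b), mix(a, b, b, b, h(a, b, a), h(b, b, b)))), h(b, a, b), b))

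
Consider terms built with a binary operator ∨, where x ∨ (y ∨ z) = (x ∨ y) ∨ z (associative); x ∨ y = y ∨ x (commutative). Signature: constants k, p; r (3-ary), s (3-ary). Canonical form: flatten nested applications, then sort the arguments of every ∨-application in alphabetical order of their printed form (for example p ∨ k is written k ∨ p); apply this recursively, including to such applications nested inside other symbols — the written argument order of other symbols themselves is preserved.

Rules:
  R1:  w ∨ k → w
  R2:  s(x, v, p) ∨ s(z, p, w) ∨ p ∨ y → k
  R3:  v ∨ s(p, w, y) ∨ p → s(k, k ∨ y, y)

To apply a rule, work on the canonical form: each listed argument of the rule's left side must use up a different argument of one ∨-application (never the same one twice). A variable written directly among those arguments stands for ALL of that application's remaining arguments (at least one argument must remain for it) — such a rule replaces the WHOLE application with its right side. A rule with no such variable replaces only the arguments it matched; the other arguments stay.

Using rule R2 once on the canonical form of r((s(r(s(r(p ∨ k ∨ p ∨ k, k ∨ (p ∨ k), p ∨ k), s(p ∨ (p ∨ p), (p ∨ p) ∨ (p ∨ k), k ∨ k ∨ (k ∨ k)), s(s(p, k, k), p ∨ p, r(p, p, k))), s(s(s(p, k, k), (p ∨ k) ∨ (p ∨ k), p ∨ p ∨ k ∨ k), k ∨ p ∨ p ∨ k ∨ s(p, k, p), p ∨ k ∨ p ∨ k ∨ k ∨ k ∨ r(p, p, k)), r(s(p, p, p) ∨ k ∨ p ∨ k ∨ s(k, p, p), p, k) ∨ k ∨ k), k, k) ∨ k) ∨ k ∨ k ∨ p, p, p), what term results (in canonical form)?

Answer: r(k ∨ k ∨ k ∨ p ∨ s(r(s(r(k ∨ k ∨ p ∨ p, k ∨ k ∨ p, k ∨ p), s(p ∨ p ∨ p, k ∨ p ∨ p ∨ p, k ∨ k ∨ k ∨ k), s(s(p, k, k), p ∨ p, r(p, p, k))), s(s(s(p, k, k), k ∨ k ∨ p ∨ p, k ∨ k ∨ p ∨ p), k ∨ k ∨ p ∨ p ∨ s(p, k, p), k ∨ k ∨ k ∨ k ∨ p ∨ p ∨ r(p, p, k)), k ∨ k ∨ r(k, p, k)), k, k), p, p)

Derivation:
Canonical form:  r(k ∨ k ∨ k ∨ p ∨ s(r(s(r(k ∨ k ∨ p ∨ p, k ∨ k ∨ p, k ∨ p), s(p ∨ p ∨ p, k ∨ p ∨ p ∨ p, k ∨ k ∨ k ∨ k), s(s(p, k, k), p ∨ p, r(p, p, k))), s(s(s(p, k, k), k ∨ k ∨ p ∨ p, k ∨ k ∨ p ∨ p), k ∨ k ∨ p ∨ p ∨ s(p, k, p), k ∨ k ∨ k ∨ k ∨ p ∨ p ∨ r(p, p, k)), k ∨ k ∨ r(k ∨ k ∨ p ∨ s(k, p, p) ∨ s(p, p, p), p, k)), k, k), p, p)
Apply R2:  consuming p, s(k, p, p), s(p, p, p);  v := p, w := p, x := k, y := k ∨ k, z := p
The extension variable absorbs all remaining arguments, so the whole application is rewritten.
New term:  r(k ∨ k ∨ k ∨ p ∨ s(r(s(r(k ∨ k ∨ p ∨ p, k ∨ k ∨ p, k ∨ p), s(p ∨ p ∨ p, k ∨ p ∨ p ∨ p, k ∨ k ∨ k ∨ k), s(s(p, k, k), p ∨ p, r(p, p, k))), s(s(s(p, k, k), k ∨ k ∨ p ∨ p, k ∨ k ∨ p ∨ p), k ∨ k ∨ p ∨ p ∨ s(p, k, p), k ∨ k ∨ k ∨ k ∨ p ∨ p ∨ r(p, p, k)), k ∨ k ∨ r(k, p, k)), k, k), p, p)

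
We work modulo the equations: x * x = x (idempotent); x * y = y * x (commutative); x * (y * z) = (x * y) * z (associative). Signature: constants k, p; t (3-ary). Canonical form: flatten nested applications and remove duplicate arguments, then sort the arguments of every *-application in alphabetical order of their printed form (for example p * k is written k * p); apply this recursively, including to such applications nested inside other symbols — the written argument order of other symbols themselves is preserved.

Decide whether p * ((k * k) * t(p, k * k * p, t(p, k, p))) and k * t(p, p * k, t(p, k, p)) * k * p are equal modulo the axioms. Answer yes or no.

Left:  p * ((k * k) * t(p, k * k * p, t(p, k, p)))
  Un-nest:  p * k * k * t(p, k * k * p, t(p, k, p))
  Simplify inside:  t(p, k * k * p, t(p, k, p))  →  t(p, k * p, t(p, k, p))
  Drop duplicates:  drop duplicate k
  Order the arguments:  k * p * t(p, k * p, t(p, k, p))
Right:  k * t(p, p * k, t(p, k, p)) * k * p
  Simplify inside:  t(p, p * k, t(p, k, p))  →  t(p, k * p, t(p, k, p))
  Drop duplicates:  drop duplicate k
  Order the arguments:  k * p * t(p, k * p, t(p, k, p))

Answer: yes — both canonical forms are k * p * t(p, k * p, t(p, k, p))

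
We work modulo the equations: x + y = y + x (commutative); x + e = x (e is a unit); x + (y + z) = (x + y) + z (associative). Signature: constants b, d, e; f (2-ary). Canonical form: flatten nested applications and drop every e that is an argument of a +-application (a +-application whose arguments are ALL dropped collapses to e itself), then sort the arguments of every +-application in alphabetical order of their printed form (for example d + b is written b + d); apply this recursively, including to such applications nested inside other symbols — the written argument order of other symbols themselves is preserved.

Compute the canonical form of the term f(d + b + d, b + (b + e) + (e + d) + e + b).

Focus inside:  b + (b + e) + (e + d) + e + b
Flatten:  b + b + e + e + d + e + b
Units out:  drop e (×3)
Order the arguments:  b + b + b + d
Reassemble:  f(b + d + d, b + b + b + d)

Answer: f(b + d + d, b + b + b + d)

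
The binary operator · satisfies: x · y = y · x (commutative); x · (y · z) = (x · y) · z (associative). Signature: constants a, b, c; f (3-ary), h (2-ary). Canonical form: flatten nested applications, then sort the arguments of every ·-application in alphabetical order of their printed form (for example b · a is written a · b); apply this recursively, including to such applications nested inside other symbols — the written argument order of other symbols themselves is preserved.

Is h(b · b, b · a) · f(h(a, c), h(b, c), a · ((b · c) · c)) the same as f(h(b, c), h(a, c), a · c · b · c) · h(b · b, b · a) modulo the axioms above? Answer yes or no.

Left:  h(b · b, b · a) · f(h(a, c), h(b, c), a · ((b · c) · c))
  Inside:  h(b · b, b · a)  →  h(b · b, a · b)
  Canonicalize subterm:  f(h(a, c), h(b, c), a · ((b · c) · c))  →  f(h(a, c), h(b, c), a · b · c · c)
  Sort arguments:  f(h(a, c), h(b, c), a · b · c · c) · h(b · b, a · b)
Right:  f(h(b, c), h(a, c), a · c · b · c) · h(b · b, b · a)
  Simplify inside:  f(h(b, c), h(a, c), a · c · b · c)  →  f(h(b, c), h(a, c), a · b · c · c)
  Inside:  h(b · b, b · a)  →  h(b · b, a · b)
  Sort arguments:  f(h(b, c), h(a, c), a · b · c · c) · h(b · b, a · b)

Answer: no — f(h(a, c), h(b, c), a · b · c · c) · h(b · b, a · b) vs f(h(b, c), h(a, c), a · b · c · c) · h(b · b, a · b)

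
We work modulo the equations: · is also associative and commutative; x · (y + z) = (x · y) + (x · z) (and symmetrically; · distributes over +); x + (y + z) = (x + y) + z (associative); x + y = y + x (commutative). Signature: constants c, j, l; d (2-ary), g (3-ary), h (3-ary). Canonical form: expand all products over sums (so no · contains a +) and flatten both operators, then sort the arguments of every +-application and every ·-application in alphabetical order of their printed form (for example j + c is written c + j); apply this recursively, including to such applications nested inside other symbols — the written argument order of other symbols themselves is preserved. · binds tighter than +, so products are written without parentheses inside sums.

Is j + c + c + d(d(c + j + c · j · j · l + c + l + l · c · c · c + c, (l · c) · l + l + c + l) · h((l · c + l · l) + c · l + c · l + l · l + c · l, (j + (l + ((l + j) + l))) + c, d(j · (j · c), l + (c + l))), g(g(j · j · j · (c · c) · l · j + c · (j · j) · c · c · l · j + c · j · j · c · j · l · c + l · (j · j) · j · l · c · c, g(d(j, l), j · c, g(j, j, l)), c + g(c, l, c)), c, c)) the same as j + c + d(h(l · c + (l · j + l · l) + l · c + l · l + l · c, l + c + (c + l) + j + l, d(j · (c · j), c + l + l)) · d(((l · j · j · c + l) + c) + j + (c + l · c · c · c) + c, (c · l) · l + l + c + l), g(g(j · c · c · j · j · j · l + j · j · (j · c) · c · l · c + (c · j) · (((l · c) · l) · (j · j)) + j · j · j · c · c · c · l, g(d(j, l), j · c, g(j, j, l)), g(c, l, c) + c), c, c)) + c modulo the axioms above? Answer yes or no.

Left:  j + c + c + d(d(c + j + c · j · j · l + c + l + l · c · c · c + c, (l · c) · l + l + c + l) · h((l · c + l · l) + c · l + c · l + l · l + c · l, (j + (l + ((l + j) + l))) + c, d(j · (j · c), l + (c + l))), g(g(j · j · j · (c · c) · l · j + c · (j · j) · c · c · l · j + c · j · j · c · j · l · c + l · (j · j) · j · l · c · c, g(d(j, l), j · c, g(j, j, l)), c + g(c, l, c)), c, c))
  Merge nested applications:  j + c + c + d(d(c + c + c + c · c · c · l + c · j · j · l + j + l, c + c · l · l + l + l) · h(c · l + c · l + c · l + c · l + l · l + l · l, c + j + j + l + l + l, d(c · j · j, c + l + l)), g(g(c · c · c · j · j · j · l + c · c · c · j · j · j · l + c · c · j · j · j · j · l + c · c · j · j · j · l · l, g(d(j, l), c · j, g(j, j, l)), c + g(c, l, c)), c, c))
  Sort arguments:  c + c + d(d(c + c + c + c · c · c · l + c · j · j · l + j + l, c + c · l · l + l + l) · h(c · l + c · l + c · l + c · l + l · l + l · l, c + j + j + l + l + l, d(c · j · j, c + l + l)), g(g(c · c · c · j · j · j · l + c · c · c · j · j · j · l + c · c · j · j · j · j · l + c · c · j · j · j · l · l, g(d(j, l), c · j, g(j, j, l)), c + g(c, l, c)), c, c)) + j
Right:  j + c + d(h(l · c + (l · j + l · l) + l · c + l · l + l · c, l + c + (c + l) + j + l, d(j · (c · j), c + l + l)) · d(((l · j · j · c + l) + c) + j + (c + l · c · c · c) + c, (c · l) · l + l + c + l), g(g(j · c · c · j · j · j · l + j · j · (j · c) · c · l · c + (c · j) · (((l · c) · l) · (j · j)) + j · j · j · c · c · c · l, g(d(j, l), j · c, g(j, j, l)), g(c, l, c) + c), c, c)) + c
  Un-nest:  j + c + d(d(c + c + c + c · c · c · l + c · j · j · l + j + l, c + c · l · l + l + l) · h(c · l + c · l + c · l + j · l + l · l + l · l, c + c + j + l + l + l, d(c · j · j, c + l + l)), g(g(c · c · c · j · j · j · l + c · c · c · j · j · j · l + c · c · j · j · j · j · l + c · c · j · j · j · l · l, g(d(j, l), c · j, g(j, j, l)), c + g(c, l, c)), c, c)) + c
  Sort arguments:  c + c + d(d(c + c + c + c · c · c · l + c · j · j · l + j + l, c + c · l · l + l + l) · h(c · l + c · l + c · l + j · l + l · l + l · l, c + c + j + l + l + l, d(c · j · j, c + l + l)), g(g(c · c · c · j · j · j · l + c · c · c · j · j · j · l + c · c · j · j · j · j · l + c · c · j · j · j · l · l, g(d(j, l), c · j, g(j, j, l)), c + g(c, l, c)), c, c)) + j

Answer: no — c + c + d(d(c + c + c + c · c · c · l + c · j · j · l + j + l, c + c · l · l + l + l) · h(c · l + c · l + c · l + c · l + l · l + l · l, c + j + j + l + l + l, d(c · j · j, c + l + l)), g(g(c · c · c · j · j · j · l + c · c · c · j · j · j · l + c · c · j · j · j · j · l + c · c · j · j · j · l · l, g(d(j, l), c · j, g(j, j, l)), c + g(c, l, c)), c, c)) + j vs c + c + d(d(c + c + c + c · c · c · l + c · j · j · l + j + l, c + c · l · l + l + l) · h(c · l + c · l + c · l + j · l + l · l + l · l, c + c + j + l + l + l, d(c · j · j, c + l + l)), g(g(c · c · c · j · j · j · l + c · c · c · j · j · j · l + c · c · j · j · j · j · l + c · c · j · j · j · l · l, g(d(j, l), c · j, g(j, j, l)), c + g(c, l, c)), c, c)) + j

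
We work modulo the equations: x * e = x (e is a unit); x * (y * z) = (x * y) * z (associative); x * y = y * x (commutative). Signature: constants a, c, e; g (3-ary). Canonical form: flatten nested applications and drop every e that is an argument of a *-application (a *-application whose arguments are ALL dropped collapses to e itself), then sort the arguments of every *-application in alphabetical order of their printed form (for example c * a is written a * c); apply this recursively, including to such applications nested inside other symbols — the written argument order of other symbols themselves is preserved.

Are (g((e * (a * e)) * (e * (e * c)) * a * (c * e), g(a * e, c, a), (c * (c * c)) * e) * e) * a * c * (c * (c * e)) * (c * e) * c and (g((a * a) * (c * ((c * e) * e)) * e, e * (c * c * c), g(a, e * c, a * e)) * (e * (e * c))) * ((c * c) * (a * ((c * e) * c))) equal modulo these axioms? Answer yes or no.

Answer: no — a * c * c * c * c * c * g(a * a * c * c, g(a, c, a), c * c * c) vs a * c * c * c * c * c * g(a * a * c * c, c * c * c, g(a, c, a))

Derivation:
Left:  (g((e * (a * e)) * (e * (e * c)) * a * (c * e), g(a * e, c, a), (c * (c * c)) * e) * e) * a * c * (c * (c * e)) * (c * e) * c
  Un-nest:  g((e * (a * e)) * (e * (e * c)) * a * (c * e), g(a * e, c, a), (c * (c * c)) * e) * e * a * c * c * c * e * c * e * c
  Inside:  g((e * (a * e)) * (e * (e * c)) * a * (c * e), g(a * e, c, a), (c * (c * c)) * e)  →  g(a * a * c * c, g(a, c, a), c * c * c)
  Unit:  drop e (×3)
  Order the arguments:  a * c * c * c * c * c * g(a * a * c * c, g(a, c, a), c * c * c)
Right:  (g((a * a) * (c * ((c * e) * e)) * e, e * (c * c * c), g(a, e * c, a * e)) * (e * (e * c))) * ((c * c) * (a * ((c * e) * c)))
  Un-nest:  g((a * a) * (c * ((c * e) * e)) * e, e * (c * c * c), g(a, e * c, a * e)) * e * e * c * c * c * a * c * e * c
  Inside:  g((a * a) * (c * ((c * e) * e)) * e, e * (c * c * c), g(a, e * c, a * e))  →  g(a * a * c * c, c * c * c, g(a, c, a))
  Unit:  drop e (×3)
  Sort:  a * c * c * c * c * c * g(a * a * c * c, c * c * c, g(a, c, a))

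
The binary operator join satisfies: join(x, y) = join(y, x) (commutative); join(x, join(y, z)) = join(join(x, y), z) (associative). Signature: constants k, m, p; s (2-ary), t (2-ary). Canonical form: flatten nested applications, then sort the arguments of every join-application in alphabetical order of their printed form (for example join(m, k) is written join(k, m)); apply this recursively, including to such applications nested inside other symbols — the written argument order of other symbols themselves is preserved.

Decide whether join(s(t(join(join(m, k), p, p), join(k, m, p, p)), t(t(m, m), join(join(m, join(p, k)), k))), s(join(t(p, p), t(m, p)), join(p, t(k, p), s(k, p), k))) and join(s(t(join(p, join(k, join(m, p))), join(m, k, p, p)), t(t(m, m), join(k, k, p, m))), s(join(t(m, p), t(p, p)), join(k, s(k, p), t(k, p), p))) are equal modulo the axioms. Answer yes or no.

Answer: yes — both canonical forms are join(s(join(t(m, p), t(p, p)), join(k, p, s(k, p), t(k, p))), s(t(join(k, m, p, p), join(k, m, p, p)), t(t(m, m), join(k, k, m, p))))

Derivation:
Left:  join(s(t(join(join(m, k), p, p), join(k, m, p, p)), t(t(m, m), join(join(m, join(p, k)), k))), s(join(t(p, p), t(m, p)), join(p, t(k, p), s(k, p), k)))
  Canonicalize subterm:  s(t(join(join(m, k), p, p), join(k, m, p, p)), t(t(m, m), join(join(m, join(p, k)), k)))  →  s(t(join(k, m, p, p), join(k, m, p, p)), t(t(m, m), join(k, k, m, p)))
  Canonicalize subterm:  s(join(t(p, p), t(m, p)), join(p, t(k, p), s(k, p), k))  →  s(join(t(m, p), t(p, p)), join(k, p, s(k, p), t(k, p)))
  Sort:  join(s(join(t(m, p), t(p, p)), join(k, p, s(k, p), t(k, p))), s(t(join(k, m, p, p), join(k, m, p, p)), t(t(m, m), join(k, k, m, p))))
Right:  join(s(t(join(p, join(k, join(m, p))), join(m, k, p, p)), t(t(m, m), join(k, k, p, m))), s(join(t(m, p), t(p, p)), join(k, s(k, p), t(k, p), p)))
  Inside:  s(t(join(p, join(k, join(m, p))), join(m, k, p, p)), t(t(m, m), join(k, k, p, m)))  →  s(t(join(k, m, p, p), join(k, m, p, p)), t(t(m, m), join(k, k, m, p)))
  Canonicalize subterm:  s(join(t(m, p), t(p, p)), join(k, s(k, p), t(k, p), p))  →  s(join(t(m, p), t(p, p)), join(k, p, s(k, p), t(k, p)))
  Sort arguments:  join(s(join(t(m, p), t(p, p)), join(k, p, s(k, p), t(k, p))), s(t(join(k, m, p, p), join(k, m, p, p)), t(t(m, m), join(k, k, m, p))))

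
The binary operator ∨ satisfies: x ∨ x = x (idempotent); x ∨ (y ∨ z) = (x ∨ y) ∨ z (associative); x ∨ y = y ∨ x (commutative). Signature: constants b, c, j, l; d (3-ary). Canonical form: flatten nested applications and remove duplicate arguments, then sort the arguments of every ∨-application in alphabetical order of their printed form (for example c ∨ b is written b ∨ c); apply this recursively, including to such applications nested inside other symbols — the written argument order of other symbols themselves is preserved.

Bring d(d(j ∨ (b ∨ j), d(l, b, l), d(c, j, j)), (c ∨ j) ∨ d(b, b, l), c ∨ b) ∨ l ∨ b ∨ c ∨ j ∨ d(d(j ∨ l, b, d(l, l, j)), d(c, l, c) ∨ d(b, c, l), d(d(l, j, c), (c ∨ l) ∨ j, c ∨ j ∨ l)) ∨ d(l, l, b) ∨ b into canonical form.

Answer: b ∨ c ∨ d(d(b ∨ j, d(l, b, l), d(c, j, j)), c ∨ d(b, b, l) ∨ j, b ∨ c) ∨ d(d(j ∨ l, b, d(l, l, j)), d(b, c, l) ∨ d(c, l, c), d(d(l, j, c), c ∨ j ∨ l, c ∨ j ∨ l)) ∨ d(l, l, b) ∨ j ∨ l

Derivation:
Simplify inside:  d(d(j ∨ (b ∨ j), d(l, b, l), d(c, j, j)), (c ∨ j) ∨ d(b, b, l), c ∨ b)  →  d(d(b ∨ j, d(l, b, l), d(c, j, j)), c ∨ d(b, b, l) ∨ j, b ∨ c)
Inside:  d(d(j ∨ l, b, d(l, l, j)), d(c, l, c) ∨ d(b, c, l), d(d(l, j, c), (c ∨ l) ∨ j, c ∨ j ∨ l))  →  d(d(j ∨ l, b, d(l, l, j)), d(b, c, l) ∨ d(c, l, c), d(d(l, j, c), c ∨ j ∨ l, c ∨ j ∨ l))
Drop duplicates:  drop duplicate b
Sort arguments:  b ∨ c ∨ d(d(b ∨ j, d(l, b, l), d(c, j, j)), c ∨ d(b, b, l) ∨ j, b ∨ c) ∨ d(d(j ∨ l, b, d(l, l, j)), d(b, c, l) ∨ d(c, l, c), d(d(l, j, c), c ∨ j ∨ l, c ∨ j ∨ l)) ∨ d(l, l, b) ∨ j ∨ l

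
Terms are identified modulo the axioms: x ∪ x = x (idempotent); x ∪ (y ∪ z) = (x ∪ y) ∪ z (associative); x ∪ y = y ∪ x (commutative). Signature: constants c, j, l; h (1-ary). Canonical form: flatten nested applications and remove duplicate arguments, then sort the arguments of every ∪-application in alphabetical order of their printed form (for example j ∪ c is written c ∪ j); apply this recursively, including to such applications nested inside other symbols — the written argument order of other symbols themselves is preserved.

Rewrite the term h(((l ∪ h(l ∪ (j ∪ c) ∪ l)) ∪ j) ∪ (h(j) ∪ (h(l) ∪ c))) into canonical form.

Descend into:  ((l ∪ h(l ∪ (j ∪ c) ∪ l)) ∪ j) ∪ (h(j) ∪ (h(l) ∪ c))
Un-nest:  l ∪ h(l ∪ (j ∪ c) ∪ l) ∪ j ∪ h(j) ∪ h(l) ∪ c
Simplify inside:  h(l ∪ (j ∪ c) ∪ l)  →  h(c ∪ j ∪ l)
Sort:  c ∪ h(c ∪ j ∪ l) ∪ h(j) ∪ h(l) ∪ j ∪ l
Rebuild:  h(c ∪ h(c ∪ j ∪ l) ∪ h(j) ∪ h(l) ∪ j ∪ l)

Answer: h(c ∪ h(c ∪ j ∪ l) ∪ h(j) ∪ h(l) ∪ j ∪ l)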